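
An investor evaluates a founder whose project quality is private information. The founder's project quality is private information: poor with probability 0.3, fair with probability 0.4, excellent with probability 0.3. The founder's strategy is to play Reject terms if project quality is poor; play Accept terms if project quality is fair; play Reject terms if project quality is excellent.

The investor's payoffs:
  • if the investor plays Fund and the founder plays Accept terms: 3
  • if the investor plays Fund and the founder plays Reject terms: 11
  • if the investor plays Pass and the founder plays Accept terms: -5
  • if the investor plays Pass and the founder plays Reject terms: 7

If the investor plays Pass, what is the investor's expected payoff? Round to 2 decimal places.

E[Pass] = 0.3·7 + 0.4·(-5) + 0.3·7 = 2.1 + (-2) + 2.1 = 2.2

2.20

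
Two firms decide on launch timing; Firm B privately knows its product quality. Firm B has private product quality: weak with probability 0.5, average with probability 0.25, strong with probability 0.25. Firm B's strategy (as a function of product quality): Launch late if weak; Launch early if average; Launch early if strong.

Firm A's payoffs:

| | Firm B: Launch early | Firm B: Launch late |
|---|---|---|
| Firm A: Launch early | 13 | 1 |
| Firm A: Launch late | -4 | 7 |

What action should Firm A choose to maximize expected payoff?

Launch early

Compute Firm A's expected payoff for each action, taking the expectation over Firm B's type.
E[Launch early] = 0.5·(1) + 0.25·(13) + 0.25·(13) = 7
E[Launch late] = 0.5·(7) + 0.25·(-4) + 0.25·(-4) = 1.5
Best response: Launch early (7 is the largest).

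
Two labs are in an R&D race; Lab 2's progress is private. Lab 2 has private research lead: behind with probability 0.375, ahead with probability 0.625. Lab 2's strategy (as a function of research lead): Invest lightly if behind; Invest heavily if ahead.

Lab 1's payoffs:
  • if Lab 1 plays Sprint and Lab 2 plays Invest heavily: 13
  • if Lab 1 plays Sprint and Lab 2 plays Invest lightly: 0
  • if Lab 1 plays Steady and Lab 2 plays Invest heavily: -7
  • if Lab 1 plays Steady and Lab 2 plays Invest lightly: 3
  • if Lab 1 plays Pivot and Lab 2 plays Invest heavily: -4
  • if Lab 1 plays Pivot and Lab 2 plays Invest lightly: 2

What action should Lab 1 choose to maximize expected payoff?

Sprint

E[Sprint] = 0.375·(0) + 0.625·(13) = 8.125
E[Steady] = 0.375·(3) + 0.625·(-7) = -3.25
E[Pivot] = 0.375·(2) + 0.625·(-4) = -1.75
Best response: Sprint (8.125 is the largest).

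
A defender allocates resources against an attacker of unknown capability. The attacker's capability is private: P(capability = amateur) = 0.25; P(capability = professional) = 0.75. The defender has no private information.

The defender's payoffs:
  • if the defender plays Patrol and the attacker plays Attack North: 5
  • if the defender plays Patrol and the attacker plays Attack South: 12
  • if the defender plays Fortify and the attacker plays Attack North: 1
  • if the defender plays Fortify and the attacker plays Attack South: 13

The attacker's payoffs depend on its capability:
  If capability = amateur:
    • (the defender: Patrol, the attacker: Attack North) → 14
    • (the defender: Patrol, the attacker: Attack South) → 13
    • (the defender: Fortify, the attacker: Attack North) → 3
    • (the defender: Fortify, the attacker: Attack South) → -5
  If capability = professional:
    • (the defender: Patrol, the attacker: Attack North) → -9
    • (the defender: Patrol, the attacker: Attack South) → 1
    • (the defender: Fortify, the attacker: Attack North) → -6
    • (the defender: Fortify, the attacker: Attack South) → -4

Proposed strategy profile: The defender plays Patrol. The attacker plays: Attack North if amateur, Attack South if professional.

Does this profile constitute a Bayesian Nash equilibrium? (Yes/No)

The defender plays Patrol: E[Patrol] = 0.25·(5) + 0.75·(12) = 10.25; E[Fortify] = 10. Best-responding. ✓
The attacker (capability amateur), facing Patrol: Attack North gives 14, Attack South gives 13. Proposed Attack North is best. ✓
The attacker (capability professional), facing Patrol: Attack North gives -9, Attack South gives 1. Proposed Attack South is best. ✓

Yes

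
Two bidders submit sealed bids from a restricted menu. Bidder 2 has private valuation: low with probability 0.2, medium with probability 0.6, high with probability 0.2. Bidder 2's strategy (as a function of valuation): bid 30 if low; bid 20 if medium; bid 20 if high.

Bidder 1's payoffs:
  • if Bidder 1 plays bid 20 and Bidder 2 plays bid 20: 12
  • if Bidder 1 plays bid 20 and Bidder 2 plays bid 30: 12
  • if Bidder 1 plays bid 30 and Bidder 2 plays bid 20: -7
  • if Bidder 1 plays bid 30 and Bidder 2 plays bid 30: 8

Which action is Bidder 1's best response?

bid 20

E[bid 20] = 0.2·(12) + 0.6·(12) + 0.2·(12) = 12
E[bid 30] = 0.2·(8) + 0.6·(-7) + 0.2·(-7) = -4
Best response: bid 20 (12 is the largest).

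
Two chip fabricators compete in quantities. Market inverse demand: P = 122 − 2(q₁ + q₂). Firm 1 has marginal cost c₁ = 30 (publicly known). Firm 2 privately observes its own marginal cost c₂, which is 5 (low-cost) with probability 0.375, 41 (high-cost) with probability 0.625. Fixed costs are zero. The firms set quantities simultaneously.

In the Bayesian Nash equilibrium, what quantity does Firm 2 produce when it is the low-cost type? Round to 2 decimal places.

21.79

Firm 2 with cost c maximizes (122 − 2(q₁+q₂) − c)·q₂, giving q₂(c) = (122 − c − 2q₁)/4.
E[c₂] = 0.375·5 + 0.625·41 = 27.5
Firm 1's FOC against E[q₂] yields q₁ = (122 − 2·30 + E[c₂])/6 = (122 − 60 + 27.5)/6 = 14.9167.
q₂(low-cost) = (122 − 5 − 2·14.9167)/4 = 21.7917.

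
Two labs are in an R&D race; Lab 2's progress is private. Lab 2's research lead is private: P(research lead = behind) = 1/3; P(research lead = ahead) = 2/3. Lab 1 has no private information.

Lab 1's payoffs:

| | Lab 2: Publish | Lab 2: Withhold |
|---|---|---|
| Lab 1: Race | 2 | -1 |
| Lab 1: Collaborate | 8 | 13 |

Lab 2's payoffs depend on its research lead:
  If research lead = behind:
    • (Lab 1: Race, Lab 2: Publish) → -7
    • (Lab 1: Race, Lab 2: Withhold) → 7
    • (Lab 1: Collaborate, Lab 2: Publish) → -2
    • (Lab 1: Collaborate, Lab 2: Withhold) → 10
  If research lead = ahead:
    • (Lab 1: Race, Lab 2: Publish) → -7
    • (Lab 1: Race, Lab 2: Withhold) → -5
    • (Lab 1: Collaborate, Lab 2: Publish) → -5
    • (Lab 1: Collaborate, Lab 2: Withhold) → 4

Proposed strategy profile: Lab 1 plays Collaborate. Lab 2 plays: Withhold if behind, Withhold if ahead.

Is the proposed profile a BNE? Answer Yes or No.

A profile is a BNE iff every type of every player is best-responding given beliefs about the other side.
Lab 1 plays Collaborate: E[Collaborate] = 1/3·(13) + 2/3·(13) = 13; E[Race] = -1. Best-responding. ✓
Lab 2 (research lead behind), facing Collaborate: Publish gives -2, Withhold gives 10. Proposed Withhold is best. ✓
Lab 2 (research lead ahead), facing Collaborate: Publish gives -5, Withhold gives 4. Proposed Withhold is best. ✓

Yes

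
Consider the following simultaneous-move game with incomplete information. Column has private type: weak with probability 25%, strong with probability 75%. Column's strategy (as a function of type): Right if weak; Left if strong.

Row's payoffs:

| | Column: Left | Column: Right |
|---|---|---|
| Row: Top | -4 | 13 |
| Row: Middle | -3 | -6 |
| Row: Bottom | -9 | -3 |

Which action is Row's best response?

E[Top] = 0.25·(13) + 0.75·(-4) = 0.25
E[Middle] = 0.25·(-6) + 0.75·(-3) = -3.75
E[Bottom] = 0.25·(-3) + 0.75·(-9) = -7.5
Best response: Top (0.25 is the largest).

Top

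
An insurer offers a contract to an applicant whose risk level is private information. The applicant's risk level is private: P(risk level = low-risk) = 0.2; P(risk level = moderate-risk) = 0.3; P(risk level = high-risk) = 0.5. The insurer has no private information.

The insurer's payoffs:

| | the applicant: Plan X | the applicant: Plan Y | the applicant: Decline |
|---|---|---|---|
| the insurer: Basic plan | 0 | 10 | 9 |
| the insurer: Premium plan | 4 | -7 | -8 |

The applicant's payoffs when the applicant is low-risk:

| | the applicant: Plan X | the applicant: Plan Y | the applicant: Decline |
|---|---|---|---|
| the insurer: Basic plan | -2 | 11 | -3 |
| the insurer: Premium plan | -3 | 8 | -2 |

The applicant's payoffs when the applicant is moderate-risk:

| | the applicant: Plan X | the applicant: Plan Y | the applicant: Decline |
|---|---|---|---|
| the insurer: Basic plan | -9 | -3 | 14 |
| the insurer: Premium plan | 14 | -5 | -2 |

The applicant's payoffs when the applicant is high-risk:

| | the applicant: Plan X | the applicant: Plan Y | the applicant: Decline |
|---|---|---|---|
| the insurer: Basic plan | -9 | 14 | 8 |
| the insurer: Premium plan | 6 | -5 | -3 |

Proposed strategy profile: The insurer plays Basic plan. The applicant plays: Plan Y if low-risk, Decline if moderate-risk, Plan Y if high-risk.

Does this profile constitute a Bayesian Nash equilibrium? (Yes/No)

A profile is a BNE iff every type of every player is best-responding given beliefs about the other side.
The insurer plays Basic plan: E[Basic plan] = 0.2·(10) + 0.3·(9) + 0.5·(10) = 9.7; E[Premium plan] = -7.3. Best-responding. ✓
The applicant (risk level low-risk), facing Basic plan: Plan X gives -2, Plan Y gives 11, Decline gives -3. Proposed Plan Y is best. ✓
The applicant (risk level moderate-risk), facing Basic plan: Plan X gives -9, Plan Y gives -3, Decline gives 14. Proposed Decline is best. ✓
The applicant (risk level high-risk), facing Basic plan: Plan X gives -9, Plan Y gives 14, Decline gives 8. Proposed Plan Y is best. ✓

Yes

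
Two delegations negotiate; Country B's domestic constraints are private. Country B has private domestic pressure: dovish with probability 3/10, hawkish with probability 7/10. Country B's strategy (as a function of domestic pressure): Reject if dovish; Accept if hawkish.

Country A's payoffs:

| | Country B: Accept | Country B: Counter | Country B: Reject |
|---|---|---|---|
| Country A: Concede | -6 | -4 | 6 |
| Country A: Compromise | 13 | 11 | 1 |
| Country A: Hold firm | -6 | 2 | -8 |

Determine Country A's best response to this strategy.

Compute Country A's expected payoff for each action, taking the expectation over Country B's type.
E[Concede] = 3/10·(6) + 7/10·(-6) = -12/5
E[Compromise] = 3/10·(1) + 7/10·(13) = 47/5
E[Hold firm] = 3/10·(-8) + 7/10·(-6) = -33/5
Best response: Compromise (47/5 is the largest).

Compromise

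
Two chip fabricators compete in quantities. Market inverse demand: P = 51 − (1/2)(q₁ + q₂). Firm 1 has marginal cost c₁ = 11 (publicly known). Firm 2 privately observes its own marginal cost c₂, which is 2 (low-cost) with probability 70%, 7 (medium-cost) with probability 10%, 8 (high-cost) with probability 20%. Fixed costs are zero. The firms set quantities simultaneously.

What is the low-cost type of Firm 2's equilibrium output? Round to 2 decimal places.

Type-c best response for Firm 2: q₂(c) = (51 − c) − q₁/2.
Firm 1 maximizes expected profit; its first-order condition is 51 − q₁ − (1/2)E[q₂] − 11 = 0.
Substituting E[q₂] and solving: E[c₂] = 3.7, so q₁ = (51 − 2·11 + 3.7)/(3/2) = 21.8.
q₂(low-cost) = (51 − 2 − (1/2)·21.8) = 38.1.

38.10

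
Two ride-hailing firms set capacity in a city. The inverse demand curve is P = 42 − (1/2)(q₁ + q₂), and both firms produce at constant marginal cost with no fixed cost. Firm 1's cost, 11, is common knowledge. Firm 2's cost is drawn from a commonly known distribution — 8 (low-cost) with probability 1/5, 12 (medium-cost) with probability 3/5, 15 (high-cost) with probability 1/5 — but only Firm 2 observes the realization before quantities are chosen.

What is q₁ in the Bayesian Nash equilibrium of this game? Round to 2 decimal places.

21.20

Firm 2 with cost c maximizes (42 − (1/2)(q₁+q₂) − c)·q₂, giving q₂(c) = (42 − c − (1/2)q₁).
E[c₂] = 1/5·8 + 3/5·12 + 1/5·15 = 11.8
Firm 1's FOC against E[q₂] yields q₁ = (42 − 2·11 + E[c₂])/(3/2) = (42 − 22 + 11.8)/(3/2) = 21.2.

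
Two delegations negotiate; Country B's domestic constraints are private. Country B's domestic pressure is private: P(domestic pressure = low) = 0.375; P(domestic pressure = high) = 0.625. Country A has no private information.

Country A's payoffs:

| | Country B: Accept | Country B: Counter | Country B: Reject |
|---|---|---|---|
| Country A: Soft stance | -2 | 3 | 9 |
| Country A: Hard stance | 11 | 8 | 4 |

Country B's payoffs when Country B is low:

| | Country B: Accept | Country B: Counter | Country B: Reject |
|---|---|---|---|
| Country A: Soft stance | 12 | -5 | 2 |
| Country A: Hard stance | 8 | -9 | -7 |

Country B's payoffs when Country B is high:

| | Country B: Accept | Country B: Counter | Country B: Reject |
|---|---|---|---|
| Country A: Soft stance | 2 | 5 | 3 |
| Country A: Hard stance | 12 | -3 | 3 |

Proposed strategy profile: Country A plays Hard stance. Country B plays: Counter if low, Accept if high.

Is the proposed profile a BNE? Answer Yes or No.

No

A profile is a BNE iff every type of every player is best-responding given beliefs about the other side.
Country A plays Hard stance: E[Hard stance] = 0.375·(8) + 0.625·(11) = 9.875; E[Soft stance] = -0.125. Best-responding. ✓
Country B (domestic pressure low), facing Hard stance: Accept gives 8, Counter gives -9, Reject gives -7. Proposed Counter is not best — profitable deviation exists. ✗
Country B (domestic pressure high), facing Hard stance: Accept gives 12, Counter gives -3, Reject gives 3. Proposed Accept is best. ✓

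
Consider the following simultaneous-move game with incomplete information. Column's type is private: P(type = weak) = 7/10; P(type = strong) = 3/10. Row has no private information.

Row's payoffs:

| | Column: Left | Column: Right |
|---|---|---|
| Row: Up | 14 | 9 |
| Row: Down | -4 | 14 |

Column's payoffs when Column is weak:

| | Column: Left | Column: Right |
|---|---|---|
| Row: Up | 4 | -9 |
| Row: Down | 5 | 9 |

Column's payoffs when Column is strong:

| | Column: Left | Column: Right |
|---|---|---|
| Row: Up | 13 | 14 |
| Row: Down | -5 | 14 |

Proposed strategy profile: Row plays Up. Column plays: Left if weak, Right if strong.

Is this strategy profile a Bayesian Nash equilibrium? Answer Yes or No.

Row plays Up: E[Up] = 7/10·(14) + 3/10·(9) = 25/2; E[Down] = 7/5. Best-responding. ✓
Column (type weak), facing Up: Left gives 4, Right gives -9. Proposed Left is best. ✓
Column (type strong), facing Up: Left gives 13, Right gives 14. Proposed Right is best. ✓

Yes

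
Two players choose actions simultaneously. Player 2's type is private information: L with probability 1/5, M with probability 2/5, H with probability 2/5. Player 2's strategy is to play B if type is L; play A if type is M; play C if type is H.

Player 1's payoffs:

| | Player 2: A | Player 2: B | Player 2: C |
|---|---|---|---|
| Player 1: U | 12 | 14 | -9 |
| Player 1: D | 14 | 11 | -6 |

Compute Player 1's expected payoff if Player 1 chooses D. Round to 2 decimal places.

5.40

Take the expectation over Player 2's type, weighting each type's action by its prior probability.
E[D] = 1/5·11 + 2/5·14 + 2/5·(-6) = 11/5 + 28/5 + (-12/5) = 27/5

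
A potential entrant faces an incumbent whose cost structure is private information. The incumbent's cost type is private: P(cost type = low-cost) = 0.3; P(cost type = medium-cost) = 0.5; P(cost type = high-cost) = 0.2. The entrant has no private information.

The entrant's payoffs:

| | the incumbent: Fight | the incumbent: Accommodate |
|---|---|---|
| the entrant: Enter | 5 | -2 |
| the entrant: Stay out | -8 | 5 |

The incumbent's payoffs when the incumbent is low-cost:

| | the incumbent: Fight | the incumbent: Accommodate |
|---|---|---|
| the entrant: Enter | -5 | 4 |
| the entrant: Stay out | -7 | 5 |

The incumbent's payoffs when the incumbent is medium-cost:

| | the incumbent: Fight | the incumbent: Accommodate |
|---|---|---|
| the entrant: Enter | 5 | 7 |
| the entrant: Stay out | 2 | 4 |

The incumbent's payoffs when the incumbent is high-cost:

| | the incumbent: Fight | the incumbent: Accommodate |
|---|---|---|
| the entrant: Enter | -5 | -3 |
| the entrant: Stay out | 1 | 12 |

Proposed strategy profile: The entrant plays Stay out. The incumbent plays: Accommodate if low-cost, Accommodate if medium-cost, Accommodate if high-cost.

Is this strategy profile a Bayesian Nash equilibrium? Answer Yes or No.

The entrant plays Stay out: E[Stay out] = 0.3·(5) + 0.5·(5) + 0.2·(5) = 5; E[Enter] = -2. Best-responding. ✓
The incumbent (cost type low-cost), facing Stay out: Fight gives -7, Accommodate gives 5. Proposed Accommodate is best. ✓
The incumbent (cost type medium-cost), facing Stay out: Fight gives 2, Accommodate gives 4. Proposed Accommodate is best. ✓
The incumbent (cost type high-cost), facing Stay out: Fight gives 1, Accommodate gives 12. Proposed Accommodate is best. ✓

Yes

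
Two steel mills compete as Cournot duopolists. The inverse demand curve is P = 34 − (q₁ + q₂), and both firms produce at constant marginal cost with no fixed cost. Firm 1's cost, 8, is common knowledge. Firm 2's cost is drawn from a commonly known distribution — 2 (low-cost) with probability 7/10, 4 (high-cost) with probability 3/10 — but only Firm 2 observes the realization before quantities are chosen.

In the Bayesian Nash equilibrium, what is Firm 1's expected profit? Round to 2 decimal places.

47.15

Firm 2 with cost c maximizes (34 − (q₁+q₂) − c)·q₂, giving q₂(c) = (34 − c − q₁)/2.
E[c₂] = 7/10·2 + 3/10·4 = 2.6
Firm 1's FOC against E[q₂] yields q₁ = (34 − 2·8 + E[c₂])/3 = (34 − 16 + 2.6)/3 = 6.86667.
E[P] = 34 − (q₁ + E[q₂]) = 14.8667; Firm 1's expected profit = (E[P] − 8)·q₁ = (14.8667 − 8)·6.86667 = 47.1511.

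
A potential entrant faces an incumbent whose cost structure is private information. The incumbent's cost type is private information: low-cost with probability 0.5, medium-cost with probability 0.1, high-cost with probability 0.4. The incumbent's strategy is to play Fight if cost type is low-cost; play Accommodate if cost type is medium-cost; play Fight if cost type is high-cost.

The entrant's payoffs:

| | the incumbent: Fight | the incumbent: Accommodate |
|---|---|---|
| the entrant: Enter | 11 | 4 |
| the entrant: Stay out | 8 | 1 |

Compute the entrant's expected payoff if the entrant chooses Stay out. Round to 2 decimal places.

E[Stay out] = 0.5·8 + 0.1·1 + 0.4·8 = 4 + 0.1 + 3.2 = 7.3

7.30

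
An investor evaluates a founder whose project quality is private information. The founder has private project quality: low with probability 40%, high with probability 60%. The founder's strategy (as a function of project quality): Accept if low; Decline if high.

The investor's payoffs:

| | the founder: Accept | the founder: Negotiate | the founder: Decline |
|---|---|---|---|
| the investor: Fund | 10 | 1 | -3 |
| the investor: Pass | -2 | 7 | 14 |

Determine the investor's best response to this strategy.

Pass

E[Fund] = 0.4·(10) + 0.6·(-3) = 2.2
E[Pass] = 0.4·(-2) + 0.6·(14) = 7.6
Best response: Pass (7.6 is the largest).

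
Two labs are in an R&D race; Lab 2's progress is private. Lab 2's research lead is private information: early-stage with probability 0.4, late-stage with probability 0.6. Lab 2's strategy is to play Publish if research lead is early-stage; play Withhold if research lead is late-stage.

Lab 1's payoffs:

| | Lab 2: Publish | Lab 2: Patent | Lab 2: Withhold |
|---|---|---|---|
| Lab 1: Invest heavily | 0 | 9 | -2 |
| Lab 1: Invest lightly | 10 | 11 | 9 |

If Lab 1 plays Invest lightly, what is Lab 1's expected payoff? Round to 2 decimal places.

9.40

E[Invest lightly] = 0.4·10 + 0.6·9 = 4 + 5.4 = 9.4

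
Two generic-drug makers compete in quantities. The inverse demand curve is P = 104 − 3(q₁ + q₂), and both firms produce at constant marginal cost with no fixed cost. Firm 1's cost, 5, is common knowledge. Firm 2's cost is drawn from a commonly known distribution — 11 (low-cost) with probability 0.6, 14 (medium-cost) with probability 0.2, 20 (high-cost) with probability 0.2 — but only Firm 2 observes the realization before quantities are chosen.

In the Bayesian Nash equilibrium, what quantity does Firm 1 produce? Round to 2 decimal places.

Each type of Firm 2 best-responds to q₁; Firm 1 best-responds to the expected q₂ over Firm 2's types.
Firm 2 with cost c maximizes (104 − 3(q₁+q₂) − c)·q₂, giving q₂(c) = (104 − c − 3q₁)/6.
E[c₂] = 0.6·11 + 0.2·14 + 0.2·20 = 13.4
Firm 1's FOC against E[q₂] yields q₁ = (104 − 2·5 + E[c₂])/9 = (104 − 10 + 13.4)/9 = 11.9333.

11.93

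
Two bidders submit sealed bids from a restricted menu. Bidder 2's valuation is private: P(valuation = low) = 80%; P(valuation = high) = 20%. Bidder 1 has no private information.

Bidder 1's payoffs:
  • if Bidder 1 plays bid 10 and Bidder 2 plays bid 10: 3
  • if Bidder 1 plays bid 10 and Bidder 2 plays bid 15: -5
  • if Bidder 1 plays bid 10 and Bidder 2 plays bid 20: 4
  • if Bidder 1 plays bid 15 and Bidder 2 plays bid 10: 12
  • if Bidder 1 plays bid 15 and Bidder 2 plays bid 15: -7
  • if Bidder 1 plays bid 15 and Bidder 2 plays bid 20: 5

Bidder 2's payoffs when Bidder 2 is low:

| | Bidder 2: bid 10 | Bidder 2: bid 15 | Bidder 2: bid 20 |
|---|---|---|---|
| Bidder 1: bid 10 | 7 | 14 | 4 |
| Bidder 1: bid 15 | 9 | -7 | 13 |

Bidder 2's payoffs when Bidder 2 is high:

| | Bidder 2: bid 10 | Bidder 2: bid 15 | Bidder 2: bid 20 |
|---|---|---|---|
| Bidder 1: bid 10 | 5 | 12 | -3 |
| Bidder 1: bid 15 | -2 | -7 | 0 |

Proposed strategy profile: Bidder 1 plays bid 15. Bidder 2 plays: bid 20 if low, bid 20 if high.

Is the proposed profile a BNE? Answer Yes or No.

Bidder 1 plays bid 15: E[bid 15] = 0.8·(5) + 0.2·(5) = 5; E[bid 10] = 4. Best-responding. ✓
Bidder 2 (valuation low), facing bid 15: bid 10 gives 9, bid 15 gives -7, bid 20 gives 13. Proposed bid 20 is best. ✓
Bidder 2 (valuation high), facing bid 15: bid 10 gives -2, bid 15 gives -7, bid 20 gives 0. Proposed bid 20 is best. ✓

Yes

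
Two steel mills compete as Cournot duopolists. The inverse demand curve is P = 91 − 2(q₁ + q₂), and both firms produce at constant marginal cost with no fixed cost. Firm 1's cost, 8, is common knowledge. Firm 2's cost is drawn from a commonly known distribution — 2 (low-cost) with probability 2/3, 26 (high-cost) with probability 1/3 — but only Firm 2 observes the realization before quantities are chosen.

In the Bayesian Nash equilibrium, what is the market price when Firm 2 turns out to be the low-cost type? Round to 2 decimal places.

32.33

Firm 2 with cost c maximizes (91 − 2(q₁+q₂) − c)·q₂, giving q₂(c) = (91 − c − 2q₁)/4.
E[c₂] = 2/3·2 + 1/3·26 = 10
Firm 1's FOC against E[q₂] yields q₁ = (91 − 2·8 + E[c₂])/6 = (91 − 16 + 10)/6 = 14.1667.
q₂(low-cost) = 15.1667, so P = 91 − 2·(14.1667 + 15.1667) = 32.3333.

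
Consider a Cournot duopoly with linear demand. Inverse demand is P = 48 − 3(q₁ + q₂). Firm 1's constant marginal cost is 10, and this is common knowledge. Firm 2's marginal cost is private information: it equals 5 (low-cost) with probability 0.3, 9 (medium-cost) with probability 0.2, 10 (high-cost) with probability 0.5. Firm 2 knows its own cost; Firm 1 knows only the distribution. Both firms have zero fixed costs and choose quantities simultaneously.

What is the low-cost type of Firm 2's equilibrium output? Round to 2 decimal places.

Each type of Firm 2 best-responds to q₁; Firm 1 best-responds to the expected q₂ over Firm 2's types.
Firm 2 with cost c maximizes (48 − 3(q₁+q₂) − c)·q₂, giving q₂(c) = (48 − c − 3q₁)/6.
E[c₂] = 0.3·5 + 0.2·9 + 0.5·10 = 8.3
Firm 1's FOC against E[q₂] yields q₁ = (48 − 2·10 + E[c₂])/9 = (48 − 20 + 8.3)/9 = 4.03333.
q₂(low-cost) = (48 − 5 − 3·4.03333)/6 = 5.15.

5.15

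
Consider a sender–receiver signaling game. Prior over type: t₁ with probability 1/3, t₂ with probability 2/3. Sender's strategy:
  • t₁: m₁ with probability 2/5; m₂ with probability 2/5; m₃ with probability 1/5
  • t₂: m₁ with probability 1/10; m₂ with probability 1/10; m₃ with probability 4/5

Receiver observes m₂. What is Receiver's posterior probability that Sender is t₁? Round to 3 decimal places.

P(m₂) = (1/3)·(2/5) + (2/3)·(1/10) = 1/5
P(t₁ | m₂) = ((1/3)·(2/5)) / (1/5) = (2/15) / (1/5) = 2/3

0.667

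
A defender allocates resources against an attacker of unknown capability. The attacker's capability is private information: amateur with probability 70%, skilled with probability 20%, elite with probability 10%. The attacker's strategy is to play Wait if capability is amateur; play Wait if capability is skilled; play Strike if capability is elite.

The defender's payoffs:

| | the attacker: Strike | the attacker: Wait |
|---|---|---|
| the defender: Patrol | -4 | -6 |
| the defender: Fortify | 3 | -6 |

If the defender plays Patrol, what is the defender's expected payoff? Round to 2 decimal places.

-5.80

E[Patrol] = 0.7·(-6) + 0.2·(-6) + 0.1·(-4) = (-4.2) + (-1.2) + (-0.4) = -5.8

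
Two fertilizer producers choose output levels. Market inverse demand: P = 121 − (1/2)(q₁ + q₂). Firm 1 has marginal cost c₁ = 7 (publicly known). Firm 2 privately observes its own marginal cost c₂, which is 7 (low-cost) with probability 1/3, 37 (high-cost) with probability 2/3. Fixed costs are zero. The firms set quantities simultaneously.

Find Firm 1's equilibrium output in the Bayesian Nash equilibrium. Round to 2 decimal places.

Type-c best response for Firm 2: q₂(c) = (121 − c) − q₁/2.
Firm 1 maximizes expected profit; its first-order condition is 121 − q₁ − (1/2)E[q₂] − 7 = 0.
Substituting E[q₂] and solving: E[c₂] = 27, so q₁ = (121 − 2·7 + 27)/(3/2) = 89.3333.

89.33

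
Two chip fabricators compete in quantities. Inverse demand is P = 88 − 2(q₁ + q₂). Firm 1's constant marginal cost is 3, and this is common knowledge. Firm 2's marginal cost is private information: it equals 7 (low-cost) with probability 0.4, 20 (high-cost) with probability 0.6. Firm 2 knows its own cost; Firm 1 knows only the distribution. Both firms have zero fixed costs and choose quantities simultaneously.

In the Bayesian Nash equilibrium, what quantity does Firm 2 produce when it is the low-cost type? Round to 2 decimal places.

Each type of Firm 2 best-responds to q₁; Firm 1 best-responds to the expected q₂ over Firm 2's types.
Firm 2 with cost c maximizes (88 − 2(q₁+q₂) − c)·q₂, giving q₂(c) = (88 − c − 2q₁)/4.
E[c₂] = 0.4·7 + 0.6·20 = 14.8
Firm 1's FOC against E[q₂] yields q₁ = (88 − 2·3 + E[c₂])/6 = (88 − 6 + 14.8)/6 = 16.1333.
q₂(low-cost) = (88 − 7 − 2·16.1333)/4 = 12.1833.

12.18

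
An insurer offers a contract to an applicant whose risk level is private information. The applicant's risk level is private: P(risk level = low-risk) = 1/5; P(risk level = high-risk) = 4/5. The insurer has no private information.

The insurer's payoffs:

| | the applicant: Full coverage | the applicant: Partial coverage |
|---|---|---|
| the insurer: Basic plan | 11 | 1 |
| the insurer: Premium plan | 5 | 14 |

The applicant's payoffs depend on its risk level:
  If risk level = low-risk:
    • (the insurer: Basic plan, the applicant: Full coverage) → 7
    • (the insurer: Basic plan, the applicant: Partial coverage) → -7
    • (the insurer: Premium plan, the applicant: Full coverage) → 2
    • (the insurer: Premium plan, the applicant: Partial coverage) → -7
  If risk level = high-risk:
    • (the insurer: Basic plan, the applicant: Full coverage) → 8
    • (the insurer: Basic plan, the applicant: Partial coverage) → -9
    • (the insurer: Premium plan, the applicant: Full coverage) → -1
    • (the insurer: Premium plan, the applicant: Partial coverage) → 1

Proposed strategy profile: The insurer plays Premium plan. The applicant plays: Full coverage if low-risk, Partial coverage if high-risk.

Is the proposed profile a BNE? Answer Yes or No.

Yes

The insurer plays Premium plan: E[Premium plan] = 1/5·(5) + 4/5·(14) = 61/5; E[Basic plan] = 3. Best-responding. ✓
The applicant (risk level low-risk), facing Premium plan: Full coverage gives 2, Partial coverage gives -7. Proposed Full coverage is best. ✓
The applicant (risk level high-risk), facing Premium plan: Full coverage gives -1, Partial coverage gives 1. Proposed Partial coverage is best. ✓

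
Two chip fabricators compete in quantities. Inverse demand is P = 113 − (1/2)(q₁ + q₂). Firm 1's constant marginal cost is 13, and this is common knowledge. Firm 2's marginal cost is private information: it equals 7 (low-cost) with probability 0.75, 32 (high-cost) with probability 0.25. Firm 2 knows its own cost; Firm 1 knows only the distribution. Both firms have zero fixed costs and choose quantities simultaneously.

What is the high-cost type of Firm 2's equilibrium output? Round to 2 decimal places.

Firm 2 with cost c maximizes (113 − (1/2)(q₁+q₂) − c)·q₂, giving q₂(c) = (113 − c − (1/2)q₁).
E[c₂] = 0.75·7 + 0.25·32 = 13.25
Firm 1's FOC against E[q₂] yields q₁ = (113 − 2·13 + E[c₂])/(3/2) = (113 − 26 + 13.25)/(3/2) = 66.8333.
q₂(high-cost) = (113 − 32 − (1/2)·66.8333) = 47.5833.

47.58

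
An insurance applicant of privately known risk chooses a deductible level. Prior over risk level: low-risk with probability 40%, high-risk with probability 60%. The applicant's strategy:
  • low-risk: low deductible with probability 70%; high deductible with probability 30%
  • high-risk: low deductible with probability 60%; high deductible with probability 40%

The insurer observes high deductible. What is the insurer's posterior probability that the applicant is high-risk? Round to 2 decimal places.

0.67

P(high deductible) = 0.4·0.3 + 0.6·0.4 = 0.36
P(high-risk | high deductible) = (0.6·0.4) / 0.36 = 0.24 / 0.36 = 0.666667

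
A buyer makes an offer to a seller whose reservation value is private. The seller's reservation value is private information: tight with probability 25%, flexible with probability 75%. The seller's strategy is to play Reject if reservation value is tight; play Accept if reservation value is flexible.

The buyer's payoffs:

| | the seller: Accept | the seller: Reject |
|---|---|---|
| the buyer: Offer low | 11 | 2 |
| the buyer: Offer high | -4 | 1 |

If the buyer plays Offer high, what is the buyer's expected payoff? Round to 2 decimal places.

-2.75

Take the expectation over the seller's reservation value, weighting each type's action by its prior probability.
E[Offer high] = 0.25·1 + 0.75·(-4) = 0.25 + (-3) = -2.75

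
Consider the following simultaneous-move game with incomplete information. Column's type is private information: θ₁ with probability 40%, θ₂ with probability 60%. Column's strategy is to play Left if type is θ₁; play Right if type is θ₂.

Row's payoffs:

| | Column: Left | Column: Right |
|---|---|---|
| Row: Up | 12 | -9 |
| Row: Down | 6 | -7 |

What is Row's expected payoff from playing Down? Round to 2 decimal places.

E[Down] = 0.4·6 + 0.6·(-7) = 2.4 + (-4.2) = -1.8

-1.80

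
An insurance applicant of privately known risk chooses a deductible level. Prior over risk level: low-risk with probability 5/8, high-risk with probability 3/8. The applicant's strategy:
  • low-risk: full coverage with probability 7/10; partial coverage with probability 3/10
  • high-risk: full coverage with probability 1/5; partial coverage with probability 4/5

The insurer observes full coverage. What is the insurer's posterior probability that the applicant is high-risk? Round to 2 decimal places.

P(full coverage) = (5/8)·(7/10) + (3/8)·(1/5) = 41/80
P(high-risk | full coverage) = ((3/8)·(1/5)) / (41/80) = (3/40) / (41/80) = 6/41

0.15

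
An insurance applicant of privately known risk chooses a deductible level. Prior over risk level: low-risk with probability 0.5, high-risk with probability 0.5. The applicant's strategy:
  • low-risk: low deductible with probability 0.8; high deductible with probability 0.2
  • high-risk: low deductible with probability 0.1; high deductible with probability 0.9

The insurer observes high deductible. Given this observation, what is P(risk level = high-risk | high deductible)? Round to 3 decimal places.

0.818

P(high deductible) = 0.5·0.2 + 0.5·0.9 = 0.55
P(high-risk | high deductible) = (0.5·0.9) / 0.55 = 0.45 / 0.55 = 0.818182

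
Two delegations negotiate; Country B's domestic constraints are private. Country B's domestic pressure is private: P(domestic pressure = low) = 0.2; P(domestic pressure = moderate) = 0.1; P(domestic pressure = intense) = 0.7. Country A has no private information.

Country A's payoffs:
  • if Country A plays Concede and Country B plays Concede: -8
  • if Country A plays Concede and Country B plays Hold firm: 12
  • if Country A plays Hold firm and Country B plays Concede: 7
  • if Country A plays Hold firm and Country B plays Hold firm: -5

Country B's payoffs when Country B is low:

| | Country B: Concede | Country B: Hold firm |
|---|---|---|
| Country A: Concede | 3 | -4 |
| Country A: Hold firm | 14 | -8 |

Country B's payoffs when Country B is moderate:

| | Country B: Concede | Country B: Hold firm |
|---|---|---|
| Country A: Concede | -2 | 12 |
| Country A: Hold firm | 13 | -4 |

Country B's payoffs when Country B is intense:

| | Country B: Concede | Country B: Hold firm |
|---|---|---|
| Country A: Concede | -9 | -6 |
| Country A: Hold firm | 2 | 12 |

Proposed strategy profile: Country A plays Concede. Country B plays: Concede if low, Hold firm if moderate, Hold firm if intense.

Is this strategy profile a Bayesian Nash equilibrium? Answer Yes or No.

Yes

A profile is a BNE iff every type of every player is best-responding given beliefs about the other side.
Country A plays Concede: E[Concede] = 0.2·(-8) + 0.1·(12) + 0.7·(12) = 8; E[Hold firm] = -2.6. Best-responding. ✓
Country B (domestic pressure low), facing Concede: Concede gives 3, Hold firm gives -4. Proposed Concede is best. ✓
Country B (domestic pressure moderate), facing Concede: Concede gives -2, Hold firm gives 12. Proposed Hold firm is best. ✓
Country B (domestic pressure intense), facing Concede: Concede gives -9, Hold firm gives -6. Proposed Hold firm is best. ✓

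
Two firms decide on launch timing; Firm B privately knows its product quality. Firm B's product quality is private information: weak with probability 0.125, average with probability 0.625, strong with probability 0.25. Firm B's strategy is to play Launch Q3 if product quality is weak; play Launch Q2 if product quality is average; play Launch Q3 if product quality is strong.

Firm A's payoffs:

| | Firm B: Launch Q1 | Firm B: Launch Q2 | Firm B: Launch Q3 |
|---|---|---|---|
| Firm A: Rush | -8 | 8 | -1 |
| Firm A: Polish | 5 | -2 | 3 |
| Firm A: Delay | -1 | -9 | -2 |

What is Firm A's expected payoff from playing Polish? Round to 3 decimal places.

Take the expectation over Firm B's product quality, weighting each type's action by its prior probability.
E[Polish] = 0.125·3 + 0.625·(-2) + 0.25·3 = 0.375 + (-1.25) + 0.75 = -0.125

-0.125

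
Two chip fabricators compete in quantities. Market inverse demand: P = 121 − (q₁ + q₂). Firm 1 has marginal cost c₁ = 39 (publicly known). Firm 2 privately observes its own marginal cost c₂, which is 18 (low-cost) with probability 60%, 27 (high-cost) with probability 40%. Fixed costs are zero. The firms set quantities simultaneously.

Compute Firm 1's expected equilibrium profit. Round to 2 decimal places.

Type-c best response for Firm 2: q₂(c) = (121 − c)/2 − q₁/2.
Firm 1 maximizes expected profit; its first-order condition is 121 − 2q₁ − E[q₂] − 39 = 0.
Substituting E[q₂] and solving: E[c₂] = 21.6, so q₁ = (121 − 2·39 + 21.6)/3 = 21.5333.
E[P] = 121 − (q₁ + E[q₂]) = 60.5333; Firm 1's expected profit = (E[P] − 39)·q₁ = (60.5333 − 39)·21.5333 = 463.684.

463.68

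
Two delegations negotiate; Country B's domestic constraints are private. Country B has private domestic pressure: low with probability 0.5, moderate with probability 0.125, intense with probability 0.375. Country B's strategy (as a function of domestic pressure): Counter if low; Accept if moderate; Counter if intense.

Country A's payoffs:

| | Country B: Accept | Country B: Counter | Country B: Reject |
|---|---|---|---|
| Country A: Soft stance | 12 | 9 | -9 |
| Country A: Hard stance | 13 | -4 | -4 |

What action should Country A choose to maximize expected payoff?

Soft stance

Compute Country A's expected payoff for each action, taking the expectation over Country B's type.
E[Soft stance] = 0.5·(9) + 0.125·(12) + 0.375·(9) = 9.375
E[Hard stance] = 0.5·(-4) + 0.125·(13) + 0.375·(-4) = -1.875
Best response: Soft stance (9.375 is the largest).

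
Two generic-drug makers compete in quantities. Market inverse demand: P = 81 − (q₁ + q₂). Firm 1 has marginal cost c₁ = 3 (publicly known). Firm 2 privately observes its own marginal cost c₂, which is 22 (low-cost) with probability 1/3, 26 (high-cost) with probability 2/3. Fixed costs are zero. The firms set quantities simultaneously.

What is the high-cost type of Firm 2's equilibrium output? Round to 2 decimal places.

10.89

Type-c best response for Firm 2: q₂(c) = (81 − c)/2 − q₁/2.
Firm 1 maximizes expected profit; its first-order condition is 81 − 2q₁ − E[q₂] − 3 = 0.
Substituting E[q₂] and solving: E[c₂] = 24.6667, so q₁ = (81 − 2·3 + 24.6667)/3 = 33.2222.
q₂(high-cost) = (81 − 26 − 33.2222)/2 = 10.8889.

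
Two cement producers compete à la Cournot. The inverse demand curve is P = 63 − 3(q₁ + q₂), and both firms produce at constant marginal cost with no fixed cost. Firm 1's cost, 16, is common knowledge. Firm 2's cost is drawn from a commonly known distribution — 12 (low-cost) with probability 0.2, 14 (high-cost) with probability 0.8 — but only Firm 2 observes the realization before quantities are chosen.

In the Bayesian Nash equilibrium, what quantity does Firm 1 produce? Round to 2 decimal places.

4.96

Type-c best response for Firm 2: q₂(c) = (63 − c)/6 − q₁/2.
Firm 1 maximizes expected profit; its first-order condition is 63 − 6q₁ − 3E[q₂] − 16 = 0.
Substituting E[q₂] and solving: E[c₂] = 13.6, so q₁ = (63 − 2·16 + 13.6)/9 = 4.95556.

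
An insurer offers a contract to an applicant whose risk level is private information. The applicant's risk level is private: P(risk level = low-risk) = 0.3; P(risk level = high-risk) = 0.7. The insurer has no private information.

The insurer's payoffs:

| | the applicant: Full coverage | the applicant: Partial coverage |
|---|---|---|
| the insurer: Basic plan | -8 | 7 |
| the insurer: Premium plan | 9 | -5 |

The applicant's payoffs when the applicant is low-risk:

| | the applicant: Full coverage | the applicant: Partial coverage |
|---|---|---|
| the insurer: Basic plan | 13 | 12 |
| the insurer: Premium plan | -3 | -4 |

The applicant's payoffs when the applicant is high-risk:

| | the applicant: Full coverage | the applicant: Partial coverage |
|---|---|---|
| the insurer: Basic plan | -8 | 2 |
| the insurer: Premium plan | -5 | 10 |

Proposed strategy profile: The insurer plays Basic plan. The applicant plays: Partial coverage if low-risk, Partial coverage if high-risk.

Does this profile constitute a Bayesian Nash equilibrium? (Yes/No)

The insurer plays Basic plan: E[Basic plan] = 0.3·(7) + 0.7·(7) = 7; E[Premium plan] = -5. Best-responding. ✓
The applicant (risk level low-risk), facing Basic plan: Full coverage gives 13, Partial coverage gives 12. Proposed Partial coverage is not best — profitable deviation exists. ✗
The applicant (risk level high-risk), facing Basic plan: Full coverage gives -8, Partial coverage gives 2. Proposed Partial coverage is best. ✓

No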